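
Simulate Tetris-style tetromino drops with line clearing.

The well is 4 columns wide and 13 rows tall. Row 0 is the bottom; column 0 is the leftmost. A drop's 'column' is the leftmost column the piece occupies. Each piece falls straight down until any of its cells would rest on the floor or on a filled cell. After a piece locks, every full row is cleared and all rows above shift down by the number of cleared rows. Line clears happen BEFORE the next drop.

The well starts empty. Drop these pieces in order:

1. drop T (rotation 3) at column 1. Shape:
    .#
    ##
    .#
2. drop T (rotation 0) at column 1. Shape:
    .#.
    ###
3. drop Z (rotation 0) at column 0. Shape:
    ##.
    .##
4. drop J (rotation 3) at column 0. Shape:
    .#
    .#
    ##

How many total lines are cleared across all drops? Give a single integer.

Answer: 0

Derivation:
Drop 1: T rot3 at col 1 lands with bottom-row=0; cleared 0 line(s) (total 0); column heights now [0 2 3 0], max=3
Drop 2: T rot0 at col 1 lands with bottom-row=3; cleared 0 line(s) (total 0); column heights now [0 4 5 4], max=5
Drop 3: Z rot0 at col 0 lands with bottom-row=5; cleared 0 line(s) (total 0); column heights now [7 7 6 4], max=7
Drop 4: J rot3 at col 0 lands with bottom-row=7; cleared 0 line(s) (total 0); column heights now [8 10 6 4], max=10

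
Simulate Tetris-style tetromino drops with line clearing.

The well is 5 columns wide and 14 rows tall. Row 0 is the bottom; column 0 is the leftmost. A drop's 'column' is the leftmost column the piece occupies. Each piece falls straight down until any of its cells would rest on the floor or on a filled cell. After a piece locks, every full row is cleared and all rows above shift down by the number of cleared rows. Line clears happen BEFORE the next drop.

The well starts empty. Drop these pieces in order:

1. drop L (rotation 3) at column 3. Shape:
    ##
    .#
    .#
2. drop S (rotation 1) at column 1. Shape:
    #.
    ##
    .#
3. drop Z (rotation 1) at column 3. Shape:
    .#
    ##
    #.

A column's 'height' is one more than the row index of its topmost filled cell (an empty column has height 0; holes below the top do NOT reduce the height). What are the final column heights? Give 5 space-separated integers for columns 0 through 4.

Drop 1: L rot3 at col 3 lands with bottom-row=0; cleared 0 line(s) (total 0); column heights now [0 0 0 3 3], max=3
Drop 2: S rot1 at col 1 lands with bottom-row=0; cleared 0 line(s) (total 0); column heights now [0 3 2 3 3], max=3
Drop 3: Z rot1 at col 3 lands with bottom-row=3; cleared 0 line(s) (total 0); column heights now [0 3 2 5 6], max=6

Answer: 0 3 2 5 6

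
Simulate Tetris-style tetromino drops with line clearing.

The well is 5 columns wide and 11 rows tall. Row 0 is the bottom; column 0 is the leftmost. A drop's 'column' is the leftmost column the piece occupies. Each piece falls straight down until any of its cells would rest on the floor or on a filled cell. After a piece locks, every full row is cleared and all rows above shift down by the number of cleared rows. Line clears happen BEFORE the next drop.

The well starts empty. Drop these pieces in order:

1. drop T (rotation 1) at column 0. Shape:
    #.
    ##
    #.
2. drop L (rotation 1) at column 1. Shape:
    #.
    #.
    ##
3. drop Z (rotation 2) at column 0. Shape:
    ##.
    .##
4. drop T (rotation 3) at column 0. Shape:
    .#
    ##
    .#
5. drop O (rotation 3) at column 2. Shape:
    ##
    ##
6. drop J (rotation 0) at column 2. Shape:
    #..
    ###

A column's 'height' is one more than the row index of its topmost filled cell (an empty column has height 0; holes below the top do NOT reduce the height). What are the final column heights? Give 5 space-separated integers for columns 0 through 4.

Answer: 7 9 9 8 0

Derivation:
Drop 1: T rot1 at col 0 lands with bottom-row=0; cleared 0 line(s) (total 0); column heights now [3 2 0 0 0], max=3
Drop 2: L rot1 at col 1 lands with bottom-row=2; cleared 0 line(s) (total 0); column heights now [3 5 3 0 0], max=5
Drop 3: Z rot2 at col 0 lands with bottom-row=5; cleared 0 line(s) (total 0); column heights now [7 7 6 0 0], max=7
Drop 4: T rot3 at col 0 lands with bottom-row=7; cleared 0 line(s) (total 0); column heights now [9 10 6 0 0], max=10
Drop 5: O rot3 at col 2 lands with bottom-row=6; cleared 0 line(s) (total 0); column heights now [9 10 8 8 0], max=10
Drop 6: J rot0 at col 2 lands with bottom-row=8; cleared 1 line(s) (total 1); column heights now [7 9 9 8 0], max=9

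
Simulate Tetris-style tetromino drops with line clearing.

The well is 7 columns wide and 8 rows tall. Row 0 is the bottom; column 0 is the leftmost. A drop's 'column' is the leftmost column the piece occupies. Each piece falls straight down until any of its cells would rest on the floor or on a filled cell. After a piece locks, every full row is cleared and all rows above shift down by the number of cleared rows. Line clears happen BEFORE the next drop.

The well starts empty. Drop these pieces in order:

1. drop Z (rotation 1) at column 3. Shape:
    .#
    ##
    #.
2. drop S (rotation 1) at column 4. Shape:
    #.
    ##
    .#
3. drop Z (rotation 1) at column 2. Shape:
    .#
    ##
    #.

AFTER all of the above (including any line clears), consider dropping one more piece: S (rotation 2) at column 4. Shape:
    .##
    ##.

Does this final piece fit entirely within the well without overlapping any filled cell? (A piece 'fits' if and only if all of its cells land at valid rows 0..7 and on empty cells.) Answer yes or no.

Answer: yes

Derivation:
Drop 1: Z rot1 at col 3 lands with bottom-row=0; cleared 0 line(s) (total 0); column heights now [0 0 0 2 3 0 0], max=3
Drop 2: S rot1 at col 4 lands with bottom-row=2; cleared 0 line(s) (total 0); column heights now [0 0 0 2 5 4 0], max=5
Drop 3: Z rot1 at col 2 lands with bottom-row=1; cleared 0 line(s) (total 0); column heights now [0 0 3 4 5 4 0], max=5
Test piece S rot2 at col 4 (width 3): heights before test = [0 0 3 4 5 4 0]; fits = True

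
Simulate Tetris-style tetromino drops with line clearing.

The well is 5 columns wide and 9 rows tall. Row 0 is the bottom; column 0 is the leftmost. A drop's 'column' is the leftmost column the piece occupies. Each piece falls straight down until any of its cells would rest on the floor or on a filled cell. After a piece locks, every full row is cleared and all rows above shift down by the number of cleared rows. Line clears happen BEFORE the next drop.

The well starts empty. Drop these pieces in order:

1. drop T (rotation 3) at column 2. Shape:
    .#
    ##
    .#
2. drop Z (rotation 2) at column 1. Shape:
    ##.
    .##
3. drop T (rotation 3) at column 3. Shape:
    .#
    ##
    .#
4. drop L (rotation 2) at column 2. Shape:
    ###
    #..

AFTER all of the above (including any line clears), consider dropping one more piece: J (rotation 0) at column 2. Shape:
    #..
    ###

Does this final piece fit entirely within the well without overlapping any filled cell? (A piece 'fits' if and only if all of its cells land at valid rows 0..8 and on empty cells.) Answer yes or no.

Answer: yes

Derivation:
Drop 1: T rot3 at col 2 lands with bottom-row=0; cleared 0 line(s) (total 0); column heights now [0 0 2 3 0], max=3
Drop 2: Z rot2 at col 1 lands with bottom-row=3; cleared 0 line(s) (total 0); column heights now [0 5 5 4 0], max=5
Drop 3: T rot3 at col 3 lands with bottom-row=3; cleared 0 line(s) (total 0); column heights now [0 5 5 5 6], max=6
Drop 4: L rot2 at col 2 lands with bottom-row=5; cleared 0 line(s) (total 0); column heights now [0 5 7 7 7], max=7
Test piece J rot0 at col 2 (width 3): heights before test = [0 5 7 7 7]; fits = True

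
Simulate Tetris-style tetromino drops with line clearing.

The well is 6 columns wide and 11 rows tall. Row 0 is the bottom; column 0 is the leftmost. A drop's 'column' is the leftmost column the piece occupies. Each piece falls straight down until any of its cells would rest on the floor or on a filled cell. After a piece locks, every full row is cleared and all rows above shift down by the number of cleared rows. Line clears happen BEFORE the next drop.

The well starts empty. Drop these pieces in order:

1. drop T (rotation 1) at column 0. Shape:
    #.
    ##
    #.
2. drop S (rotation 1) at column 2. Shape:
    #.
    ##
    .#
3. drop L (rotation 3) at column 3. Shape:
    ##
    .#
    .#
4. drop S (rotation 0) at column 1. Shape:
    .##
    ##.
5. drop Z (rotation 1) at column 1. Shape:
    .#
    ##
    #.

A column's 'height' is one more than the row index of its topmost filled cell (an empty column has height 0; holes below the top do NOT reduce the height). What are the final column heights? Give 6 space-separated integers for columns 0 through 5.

Answer: 3 6 7 5 3 0

Derivation:
Drop 1: T rot1 at col 0 lands with bottom-row=0; cleared 0 line(s) (total 0); column heights now [3 2 0 0 0 0], max=3
Drop 2: S rot1 at col 2 lands with bottom-row=0; cleared 0 line(s) (total 0); column heights now [3 2 3 2 0 0], max=3
Drop 3: L rot3 at col 3 lands with bottom-row=0; cleared 0 line(s) (total 0); column heights now [3 2 3 3 3 0], max=3
Drop 4: S rot0 at col 1 lands with bottom-row=3; cleared 0 line(s) (total 0); column heights now [3 4 5 5 3 0], max=5
Drop 5: Z rot1 at col 1 lands with bottom-row=4; cleared 0 line(s) (total 0); column heights now [3 6 7 5 3 0], max=7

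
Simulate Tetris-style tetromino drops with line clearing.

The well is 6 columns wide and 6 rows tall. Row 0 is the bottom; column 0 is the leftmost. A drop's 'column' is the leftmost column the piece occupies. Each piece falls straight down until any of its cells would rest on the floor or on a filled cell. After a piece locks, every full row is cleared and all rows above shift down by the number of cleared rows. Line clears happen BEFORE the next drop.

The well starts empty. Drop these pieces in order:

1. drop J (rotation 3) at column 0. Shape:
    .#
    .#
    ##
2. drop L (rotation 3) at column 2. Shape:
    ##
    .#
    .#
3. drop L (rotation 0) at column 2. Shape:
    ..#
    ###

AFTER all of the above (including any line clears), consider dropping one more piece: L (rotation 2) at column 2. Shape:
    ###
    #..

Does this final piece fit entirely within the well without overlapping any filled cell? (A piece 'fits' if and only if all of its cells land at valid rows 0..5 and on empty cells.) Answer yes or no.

Answer: yes

Derivation:
Drop 1: J rot3 at col 0 lands with bottom-row=0; cleared 0 line(s) (total 0); column heights now [1 3 0 0 0 0], max=3
Drop 2: L rot3 at col 2 lands with bottom-row=0; cleared 0 line(s) (total 0); column heights now [1 3 3 3 0 0], max=3
Drop 3: L rot0 at col 2 lands with bottom-row=3; cleared 0 line(s) (total 0); column heights now [1 3 4 4 5 0], max=5
Test piece L rot2 at col 2 (width 3): heights before test = [1 3 4 4 5 0]; fits = True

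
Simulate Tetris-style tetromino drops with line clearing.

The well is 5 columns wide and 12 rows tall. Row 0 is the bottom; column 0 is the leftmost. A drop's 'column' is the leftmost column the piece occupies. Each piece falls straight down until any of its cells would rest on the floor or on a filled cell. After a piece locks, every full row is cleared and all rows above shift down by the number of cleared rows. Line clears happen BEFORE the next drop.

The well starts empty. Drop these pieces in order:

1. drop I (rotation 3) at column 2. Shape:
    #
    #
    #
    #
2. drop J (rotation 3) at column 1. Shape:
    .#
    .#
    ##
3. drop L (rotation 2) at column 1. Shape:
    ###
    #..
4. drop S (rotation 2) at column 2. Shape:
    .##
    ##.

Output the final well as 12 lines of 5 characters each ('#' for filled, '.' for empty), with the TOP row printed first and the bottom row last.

Drop 1: I rot3 at col 2 lands with bottom-row=0; cleared 0 line(s) (total 0); column heights now [0 0 4 0 0], max=4
Drop 2: J rot3 at col 1 lands with bottom-row=4; cleared 0 line(s) (total 0); column heights now [0 5 7 0 0], max=7
Drop 3: L rot2 at col 1 lands with bottom-row=6; cleared 0 line(s) (total 0); column heights now [0 8 8 8 0], max=8
Drop 4: S rot2 at col 2 lands with bottom-row=8; cleared 0 line(s) (total 0); column heights now [0 8 9 10 10], max=10

Answer: .....
.....
...##
..##.
.###.
.##..
..#..
.##..
..#..
..#..
..#..
..#..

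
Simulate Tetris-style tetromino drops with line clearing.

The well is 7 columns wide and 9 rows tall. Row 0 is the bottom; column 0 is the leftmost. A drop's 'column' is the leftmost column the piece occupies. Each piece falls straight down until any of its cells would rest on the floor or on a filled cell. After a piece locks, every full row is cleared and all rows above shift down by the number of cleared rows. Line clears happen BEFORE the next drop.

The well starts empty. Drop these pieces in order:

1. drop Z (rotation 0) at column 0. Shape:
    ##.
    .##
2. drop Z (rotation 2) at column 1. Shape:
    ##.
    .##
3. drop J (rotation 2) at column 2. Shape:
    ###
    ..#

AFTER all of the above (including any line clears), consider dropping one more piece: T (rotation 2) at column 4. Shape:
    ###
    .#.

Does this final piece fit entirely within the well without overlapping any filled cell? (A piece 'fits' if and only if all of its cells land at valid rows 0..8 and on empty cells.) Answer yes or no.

Answer: yes

Derivation:
Drop 1: Z rot0 at col 0 lands with bottom-row=0; cleared 0 line(s) (total 0); column heights now [2 2 1 0 0 0 0], max=2
Drop 2: Z rot2 at col 1 lands with bottom-row=1; cleared 0 line(s) (total 0); column heights now [2 3 3 2 0 0 0], max=3
Drop 3: J rot2 at col 2 lands with bottom-row=2; cleared 0 line(s) (total 0); column heights now [2 3 4 4 4 0 0], max=4
Test piece T rot2 at col 4 (width 3): heights before test = [2 3 4 4 4 0 0]; fits = True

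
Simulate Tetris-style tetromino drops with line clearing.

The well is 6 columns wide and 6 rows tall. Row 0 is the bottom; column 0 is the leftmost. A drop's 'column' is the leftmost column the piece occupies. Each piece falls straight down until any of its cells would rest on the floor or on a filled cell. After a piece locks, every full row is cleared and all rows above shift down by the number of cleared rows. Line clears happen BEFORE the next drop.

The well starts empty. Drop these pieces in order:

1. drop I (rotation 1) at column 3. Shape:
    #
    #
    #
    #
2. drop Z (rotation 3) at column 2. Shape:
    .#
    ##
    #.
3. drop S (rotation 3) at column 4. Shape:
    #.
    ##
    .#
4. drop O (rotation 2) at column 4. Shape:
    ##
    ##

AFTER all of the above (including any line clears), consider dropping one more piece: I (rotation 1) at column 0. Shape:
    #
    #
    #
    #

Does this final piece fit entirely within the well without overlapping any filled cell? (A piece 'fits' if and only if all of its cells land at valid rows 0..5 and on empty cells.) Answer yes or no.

Drop 1: I rot1 at col 3 lands with bottom-row=0; cleared 0 line(s) (total 0); column heights now [0 0 0 4 0 0], max=4
Drop 2: Z rot3 at col 2 lands with bottom-row=3; cleared 0 line(s) (total 0); column heights now [0 0 5 6 0 0], max=6
Drop 3: S rot3 at col 4 lands with bottom-row=0; cleared 0 line(s) (total 0); column heights now [0 0 5 6 3 2], max=6
Drop 4: O rot2 at col 4 lands with bottom-row=3; cleared 0 line(s) (total 0); column heights now [0 0 5 6 5 5], max=6
Test piece I rot1 at col 0 (width 1): heights before test = [0 0 5 6 5 5]; fits = True

Answer: yes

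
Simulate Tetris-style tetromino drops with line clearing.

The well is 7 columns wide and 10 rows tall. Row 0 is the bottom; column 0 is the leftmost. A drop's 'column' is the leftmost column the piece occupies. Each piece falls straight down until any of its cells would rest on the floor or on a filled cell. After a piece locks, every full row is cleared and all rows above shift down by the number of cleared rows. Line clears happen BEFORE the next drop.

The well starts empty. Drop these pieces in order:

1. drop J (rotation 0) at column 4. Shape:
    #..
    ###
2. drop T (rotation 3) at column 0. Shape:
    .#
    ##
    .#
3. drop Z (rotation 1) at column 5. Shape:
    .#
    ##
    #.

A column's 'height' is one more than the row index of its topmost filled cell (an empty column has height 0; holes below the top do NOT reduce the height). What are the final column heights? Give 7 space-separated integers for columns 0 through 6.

Answer: 2 3 0 0 2 3 4

Derivation:
Drop 1: J rot0 at col 4 lands with bottom-row=0; cleared 0 line(s) (total 0); column heights now [0 0 0 0 2 1 1], max=2
Drop 2: T rot3 at col 0 lands with bottom-row=0; cleared 0 line(s) (total 0); column heights now [2 3 0 0 2 1 1], max=3
Drop 3: Z rot1 at col 5 lands with bottom-row=1; cleared 0 line(s) (total 0); column heights now [2 3 0 0 2 3 4], max=4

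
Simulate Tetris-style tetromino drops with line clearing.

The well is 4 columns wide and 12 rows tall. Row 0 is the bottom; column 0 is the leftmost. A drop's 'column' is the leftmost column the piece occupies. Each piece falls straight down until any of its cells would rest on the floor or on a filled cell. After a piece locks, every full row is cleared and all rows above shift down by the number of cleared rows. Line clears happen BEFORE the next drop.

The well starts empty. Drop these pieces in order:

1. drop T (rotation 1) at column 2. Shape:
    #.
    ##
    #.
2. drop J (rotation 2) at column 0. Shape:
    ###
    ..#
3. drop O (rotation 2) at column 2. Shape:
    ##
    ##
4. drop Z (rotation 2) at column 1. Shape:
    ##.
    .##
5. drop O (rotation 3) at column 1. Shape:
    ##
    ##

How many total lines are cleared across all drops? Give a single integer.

Answer: 0

Derivation:
Drop 1: T rot1 at col 2 lands with bottom-row=0; cleared 0 line(s) (total 0); column heights now [0 0 3 2], max=3
Drop 2: J rot2 at col 0 lands with bottom-row=3; cleared 0 line(s) (total 0); column heights now [5 5 5 2], max=5
Drop 3: O rot2 at col 2 lands with bottom-row=5; cleared 0 line(s) (total 0); column heights now [5 5 7 7], max=7
Drop 4: Z rot2 at col 1 lands with bottom-row=7; cleared 0 line(s) (total 0); column heights now [5 9 9 8], max=9
Drop 5: O rot3 at col 1 lands with bottom-row=9; cleared 0 line(s) (total 0); column heights now [5 11 11 8], max=11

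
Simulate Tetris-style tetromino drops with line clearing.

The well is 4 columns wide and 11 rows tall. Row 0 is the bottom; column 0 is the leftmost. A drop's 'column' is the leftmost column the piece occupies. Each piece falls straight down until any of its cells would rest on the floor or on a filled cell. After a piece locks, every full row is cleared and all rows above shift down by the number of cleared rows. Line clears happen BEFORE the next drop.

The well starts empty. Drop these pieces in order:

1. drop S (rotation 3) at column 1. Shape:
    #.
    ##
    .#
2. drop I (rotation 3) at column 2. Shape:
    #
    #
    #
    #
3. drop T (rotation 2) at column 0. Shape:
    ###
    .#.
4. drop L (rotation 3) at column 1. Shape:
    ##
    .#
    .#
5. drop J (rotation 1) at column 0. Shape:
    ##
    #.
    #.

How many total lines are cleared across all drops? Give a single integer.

Answer: 0

Derivation:
Drop 1: S rot3 at col 1 lands with bottom-row=0; cleared 0 line(s) (total 0); column heights now [0 3 2 0], max=3
Drop 2: I rot3 at col 2 lands with bottom-row=2; cleared 0 line(s) (total 0); column heights now [0 3 6 0], max=6
Drop 3: T rot2 at col 0 lands with bottom-row=5; cleared 0 line(s) (total 0); column heights now [7 7 7 0], max=7
Drop 4: L rot3 at col 1 lands with bottom-row=7; cleared 0 line(s) (total 0); column heights now [7 10 10 0], max=10
Drop 5: J rot1 at col 0 lands with bottom-row=8; cleared 0 line(s) (total 0); column heights now [11 11 10 0], max=11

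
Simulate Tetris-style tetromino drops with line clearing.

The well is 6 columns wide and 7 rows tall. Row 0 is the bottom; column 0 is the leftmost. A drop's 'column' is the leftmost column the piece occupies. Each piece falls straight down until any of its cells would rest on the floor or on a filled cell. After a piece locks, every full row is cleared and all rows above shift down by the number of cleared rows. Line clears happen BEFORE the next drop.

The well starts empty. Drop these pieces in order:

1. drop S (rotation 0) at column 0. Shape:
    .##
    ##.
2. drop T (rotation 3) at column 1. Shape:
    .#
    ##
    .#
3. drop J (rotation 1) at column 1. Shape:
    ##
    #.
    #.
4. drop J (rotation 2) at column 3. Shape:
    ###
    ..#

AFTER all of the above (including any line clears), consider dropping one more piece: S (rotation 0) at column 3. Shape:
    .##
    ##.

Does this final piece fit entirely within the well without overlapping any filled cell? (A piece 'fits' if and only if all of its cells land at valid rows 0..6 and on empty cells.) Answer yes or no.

Drop 1: S rot0 at col 0 lands with bottom-row=0; cleared 0 line(s) (total 0); column heights now [1 2 2 0 0 0], max=2
Drop 2: T rot3 at col 1 lands with bottom-row=2; cleared 0 line(s) (total 0); column heights now [1 4 5 0 0 0], max=5
Drop 3: J rot1 at col 1 lands with bottom-row=4; cleared 0 line(s) (total 0); column heights now [1 7 7 0 0 0], max=7
Drop 4: J rot2 at col 3 lands with bottom-row=0; cleared 0 line(s) (total 0); column heights now [1 7 7 2 2 2], max=7
Test piece S rot0 at col 3 (width 3): heights before test = [1 7 7 2 2 2]; fits = True

Answer: yes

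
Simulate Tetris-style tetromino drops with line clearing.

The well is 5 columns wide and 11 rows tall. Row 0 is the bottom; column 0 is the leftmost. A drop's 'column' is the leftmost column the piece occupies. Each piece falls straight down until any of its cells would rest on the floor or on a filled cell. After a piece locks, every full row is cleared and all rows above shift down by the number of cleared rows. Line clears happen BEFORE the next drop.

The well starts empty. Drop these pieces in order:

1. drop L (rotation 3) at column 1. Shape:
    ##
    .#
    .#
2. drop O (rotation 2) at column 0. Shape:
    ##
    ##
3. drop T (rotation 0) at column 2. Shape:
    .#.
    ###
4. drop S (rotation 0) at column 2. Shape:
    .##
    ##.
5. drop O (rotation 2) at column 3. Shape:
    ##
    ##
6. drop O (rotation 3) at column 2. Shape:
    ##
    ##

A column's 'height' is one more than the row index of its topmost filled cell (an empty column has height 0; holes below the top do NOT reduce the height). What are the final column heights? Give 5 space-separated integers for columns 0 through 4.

Answer: 4 4 10 10 8

Derivation:
Drop 1: L rot3 at col 1 lands with bottom-row=0; cleared 0 line(s) (total 0); column heights now [0 3 3 0 0], max=3
Drop 2: O rot2 at col 0 lands with bottom-row=3; cleared 0 line(s) (total 0); column heights now [5 5 3 0 0], max=5
Drop 3: T rot0 at col 2 lands with bottom-row=3; cleared 1 line(s) (total 1); column heights now [4 4 3 4 0], max=4
Drop 4: S rot0 at col 2 lands with bottom-row=4; cleared 0 line(s) (total 1); column heights now [4 4 5 6 6], max=6
Drop 5: O rot2 at col 3 lands with bottom-row=6; cleared 0 line(s) (total 1); column heights now [4 4 5 8 8], max=8
Drop 6: O rot3 at col 2 lands with bottom-row=8; cleared 0 line(s) (total 1); column heights now [4 4 10 10 8], max=10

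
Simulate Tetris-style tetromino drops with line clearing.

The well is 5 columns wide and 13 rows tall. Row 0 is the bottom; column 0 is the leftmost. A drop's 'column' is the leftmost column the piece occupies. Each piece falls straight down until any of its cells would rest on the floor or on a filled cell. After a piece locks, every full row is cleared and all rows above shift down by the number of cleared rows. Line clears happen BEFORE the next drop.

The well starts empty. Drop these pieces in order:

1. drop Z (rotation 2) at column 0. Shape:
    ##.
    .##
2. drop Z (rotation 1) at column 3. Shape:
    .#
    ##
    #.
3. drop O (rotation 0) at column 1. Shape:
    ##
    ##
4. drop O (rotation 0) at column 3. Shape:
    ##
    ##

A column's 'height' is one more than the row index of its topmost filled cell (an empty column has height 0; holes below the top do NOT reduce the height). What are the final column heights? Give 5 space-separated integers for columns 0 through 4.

Drop 1: Z rot2 at col 0 lands with bottom-row=0; cleared 0 line(s) (total 0); column heights now [2 2 1 0 0], max=2
Drop 2: Z rot1 at col 3 lands with bottom-row=0; cleared 0 line(s) (total 0); column heights now [2 2 1 2 3], max=3
Drop 3: O rot0 at col 1 lands with bottom-row=2; cleared 0 line(s) (total 0); column heights now [2 4 4 2 3], max=4
Drop 4: O rot0 at col 3 lands with bottom-row=3; cleared 0 line(s) (total 0); column heights now [2 4 4 5 5], max=5

Answer: 2 4 4 5 5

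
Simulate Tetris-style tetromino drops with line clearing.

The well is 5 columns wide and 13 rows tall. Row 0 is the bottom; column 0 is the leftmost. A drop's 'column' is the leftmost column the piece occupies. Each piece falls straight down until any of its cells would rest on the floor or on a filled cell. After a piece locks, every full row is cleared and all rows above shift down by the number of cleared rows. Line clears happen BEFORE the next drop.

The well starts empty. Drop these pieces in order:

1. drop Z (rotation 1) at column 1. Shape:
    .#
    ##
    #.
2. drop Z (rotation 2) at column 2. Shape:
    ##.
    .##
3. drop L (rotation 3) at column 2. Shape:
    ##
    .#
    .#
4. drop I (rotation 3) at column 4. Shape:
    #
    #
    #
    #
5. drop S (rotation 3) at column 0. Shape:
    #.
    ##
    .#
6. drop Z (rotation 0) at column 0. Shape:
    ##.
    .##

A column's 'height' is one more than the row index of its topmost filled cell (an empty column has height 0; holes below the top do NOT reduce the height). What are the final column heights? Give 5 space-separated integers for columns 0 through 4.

Drop 1: Z rot1 at col 1 lands with bottom-row=0; cleared 0 line(s) (total 0); column heights now [0 2 3 0 0], max=3
Drop 2: Z rot2 at col 2 lands with bottom-row=2; cleared 0 line(s) (total 0); column heights now [0 2 4 4 3], max=4
Drop 3: L rot3 at col 2 lands with bottom-row=4; cleared 0 line(s) (total 0); column heights now [0 2 7 7 3], max=7
Drop 4: I rot3 at col 4 lands with bottom-row=3; cleared 0 line(s) (total 0); column heights now [0 2 7 7 7], max=7
Drop 5: S rot3 at col 0 lands with bottom-row=2; cleared 1 line(s) (total 1); column heights now [4 3 6 6 6], max=6
Drop 6: Z rot0 at col 0 lands with bottom-row=6; cleared 0 line(s) (total 1); column heights now [8 8 7 6 6], max=8

Answer: 8 8 7 6 6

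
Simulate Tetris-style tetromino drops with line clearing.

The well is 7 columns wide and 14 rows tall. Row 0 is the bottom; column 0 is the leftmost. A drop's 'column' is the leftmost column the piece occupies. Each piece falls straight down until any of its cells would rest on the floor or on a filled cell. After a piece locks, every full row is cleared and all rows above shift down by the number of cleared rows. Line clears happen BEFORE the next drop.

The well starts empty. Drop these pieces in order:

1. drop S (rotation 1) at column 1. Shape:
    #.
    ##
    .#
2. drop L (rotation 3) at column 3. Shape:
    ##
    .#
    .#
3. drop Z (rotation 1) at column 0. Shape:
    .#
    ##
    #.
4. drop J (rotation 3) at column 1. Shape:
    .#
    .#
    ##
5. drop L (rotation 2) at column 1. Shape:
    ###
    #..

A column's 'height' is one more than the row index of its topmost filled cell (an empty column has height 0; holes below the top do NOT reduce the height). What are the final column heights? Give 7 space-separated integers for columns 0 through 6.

Answer: 4 9 9 9 3 0 0

Derivation:
Drop 1: S rot1 at col 1 lands with bottom-row=0; cleared 0 line(s) (total 0); column heights now [0 3 2 0 0 0 0], max=3
Drop 2: L rot3 at col 3 lands with bottom-row=0; cleared 0 line(s) (total 0); column heights now [0 3 2 3 3 0 0], max=3
Drop 3: Z rot1 at col 0 lands with bottom-row=2; cleared 0 line(s) (total 0); column heights now [4 5 2 3 3 0 0], max=5
Drop 4: J rot3 at col 1 lands with bottom-row=5; cleared 0 line(s) (total 0); column heights now [4 6 8 3 3 0 0], max=8
Drop 5: L rot2 at col 1 lands with bottom-row=7; cleared 0 line(s) (total 0); column heights now [4 9 9 9 3 0 0], max=9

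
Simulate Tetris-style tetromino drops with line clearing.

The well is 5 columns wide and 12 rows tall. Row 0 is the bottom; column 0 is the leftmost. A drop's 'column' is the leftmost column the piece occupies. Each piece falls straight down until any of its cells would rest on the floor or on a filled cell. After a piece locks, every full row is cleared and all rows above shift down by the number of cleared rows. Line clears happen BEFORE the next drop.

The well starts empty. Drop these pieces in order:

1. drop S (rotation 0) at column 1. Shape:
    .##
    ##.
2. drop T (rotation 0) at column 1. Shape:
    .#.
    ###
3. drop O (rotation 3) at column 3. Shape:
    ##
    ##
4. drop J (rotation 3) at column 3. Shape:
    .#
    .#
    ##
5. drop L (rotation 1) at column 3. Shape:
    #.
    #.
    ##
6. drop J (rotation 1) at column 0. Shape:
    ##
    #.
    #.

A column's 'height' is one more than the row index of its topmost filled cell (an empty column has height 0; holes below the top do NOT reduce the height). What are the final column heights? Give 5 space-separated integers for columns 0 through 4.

Answer: 3 3 3 10 8

Derivation:
Drop 1: S rot0 at col 1 lands with bottom-row=0; cleared 0 line(s) (total 0); column heights now [0 1 2 2 0], max=2
Drop 2: T rot0 at col 1 lands with bottom-row=2; cleared 0 line(s) (total 0); column heights now [0 3 4 3 0], max=4
Drop 3: O rot3 at col 3 lands with bottom-row=3; cleared 0 line(s) (total 0); column heights now [0 3 4 5 5], max=5
Drop 4: J rot3 at col 3 lands with bottom-row=5; cleared 0 line(s) (total 0); column heights now [0 3 4 6 8], max=8
Drop 5: L rot1 at col 3 lands with bottom-row=8; cleared 0 line(s) (total 0); column heights now [0 3 4 11 9], max=11
Drop 6: J rot1 at col 0 lands with bottom-row=1; cleared 1 line(s) (total 1); column heights now [3 3 3 10 8], max=10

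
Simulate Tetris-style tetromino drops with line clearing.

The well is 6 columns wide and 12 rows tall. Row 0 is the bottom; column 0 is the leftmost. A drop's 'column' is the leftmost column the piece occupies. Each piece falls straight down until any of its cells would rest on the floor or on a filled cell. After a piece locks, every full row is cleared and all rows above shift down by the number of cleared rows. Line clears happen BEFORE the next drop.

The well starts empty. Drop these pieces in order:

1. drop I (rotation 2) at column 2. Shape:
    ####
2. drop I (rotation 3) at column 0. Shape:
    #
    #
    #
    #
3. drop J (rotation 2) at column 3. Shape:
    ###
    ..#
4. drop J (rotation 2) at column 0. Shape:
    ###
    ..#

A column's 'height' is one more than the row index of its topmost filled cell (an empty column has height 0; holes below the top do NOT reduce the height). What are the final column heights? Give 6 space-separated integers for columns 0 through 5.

Answer: 5 5 5 3 3 3

Derivation:
Drop 1: I rot2 at col 2 lands with bottom-row=0; cleared 0 line(s) (total 0); column heights now [0 0 1 1 1 1], max=1
Drop 2: I rot3 at col 0 lands with bottom-row=0; cleared 0 line(s) (total 0); column heights now [4 0 1 1 1 1], max=4
Drop 3: J rot2 at col 3 lands with bottom-row=1; cleared 0 line(s) (total 0); column heights now [4 0 1 3 3 3], max=4
Drop 4: J rot2 at col 0 lands with bottom-row=3; cleared 0 line(s) (total 0); column heights now [5 5 5 3 3 3], max=5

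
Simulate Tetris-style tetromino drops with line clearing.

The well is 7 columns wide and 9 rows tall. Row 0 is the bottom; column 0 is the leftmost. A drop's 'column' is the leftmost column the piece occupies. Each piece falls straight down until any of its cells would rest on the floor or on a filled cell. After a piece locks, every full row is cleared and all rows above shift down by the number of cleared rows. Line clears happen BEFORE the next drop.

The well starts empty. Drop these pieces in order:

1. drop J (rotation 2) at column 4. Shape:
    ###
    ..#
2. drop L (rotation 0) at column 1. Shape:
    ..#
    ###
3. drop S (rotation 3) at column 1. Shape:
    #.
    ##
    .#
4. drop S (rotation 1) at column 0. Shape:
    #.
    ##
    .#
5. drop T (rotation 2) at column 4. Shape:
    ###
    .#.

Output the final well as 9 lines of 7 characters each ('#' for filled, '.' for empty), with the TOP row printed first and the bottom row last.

Answer: .......
.......
#......
##.....
.#.....
.#..###
.##..#.
..#####
.###..#

Derivation:
Drop 1: J rot2 at col 4 lands with bottom-row=0; cleared 0 line(s) (total 0); column heights now [0 0 0 0 2 2 2], max=2
Drop 2: L rot0 at col 1 lands with bottom-row=0; cleared 0 line(s) (total 0); column heights now [0 1 1 2 2 2 2], max=2
Drop 3: S rot3 at col 1 lands with bottom-row=1; cleared 0 line(s) (total 0); column heights now [0 4 3 2 2 2 2], max=4
Drop 4: S rot1 at col 0 lands with bottom-row=4; cleared 0 line(s) (total 0); column heights now [7 6 3 2 2 2 2], max=7
Drop 5: T rot2 at col 4 lands with bottom-row=2; cleared 0 line(s) (total 0); column heights now [7 6 3 2 4 4 4], max=7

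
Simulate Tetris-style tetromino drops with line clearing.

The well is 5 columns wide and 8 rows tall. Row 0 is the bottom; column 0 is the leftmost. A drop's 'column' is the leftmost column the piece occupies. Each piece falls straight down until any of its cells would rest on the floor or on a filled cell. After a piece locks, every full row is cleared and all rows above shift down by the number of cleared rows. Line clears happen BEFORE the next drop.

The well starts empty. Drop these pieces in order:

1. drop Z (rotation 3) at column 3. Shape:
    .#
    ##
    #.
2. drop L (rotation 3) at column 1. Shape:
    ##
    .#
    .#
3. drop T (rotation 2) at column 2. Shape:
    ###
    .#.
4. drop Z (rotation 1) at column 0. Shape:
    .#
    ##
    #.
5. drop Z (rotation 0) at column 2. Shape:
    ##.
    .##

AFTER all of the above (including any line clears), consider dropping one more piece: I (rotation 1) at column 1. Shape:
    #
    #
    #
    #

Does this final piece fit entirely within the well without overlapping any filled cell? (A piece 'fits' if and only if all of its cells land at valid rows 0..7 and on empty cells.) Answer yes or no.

Drop 1: Z rot3 at col 3 lands with bottom-row=0; cleared 0 line(s) (total 0); column heights now [0 0 0 2 3], max=3
Drop 2: L rot3 at col 1 lands with bottom-row=0; cleared 0 line(s) (total 0); column heights now [0 3 3 2 3], max=3
Drop 3: T rot2 at col 2 lands with bottom-row=2; cleared 0 line(s) (total 0); column heights now [0 3 4 4 4], max=4
Drop 4: Z rot1 at col 0 lands with bottom-row=2; cleared 2 line(s) (total 2); column heights now [0 3 2 2 2], max=3
Drop 5: Z rot0 at col 2 lands with bottom-row=2; cleared 0 line(s) (total 2); column heights now [0 3 4 4 3], max=4
Test piece I rot1 at col 1 (width 1): heights before test = [0 3 4 4 3]; fits = True

Answer: yes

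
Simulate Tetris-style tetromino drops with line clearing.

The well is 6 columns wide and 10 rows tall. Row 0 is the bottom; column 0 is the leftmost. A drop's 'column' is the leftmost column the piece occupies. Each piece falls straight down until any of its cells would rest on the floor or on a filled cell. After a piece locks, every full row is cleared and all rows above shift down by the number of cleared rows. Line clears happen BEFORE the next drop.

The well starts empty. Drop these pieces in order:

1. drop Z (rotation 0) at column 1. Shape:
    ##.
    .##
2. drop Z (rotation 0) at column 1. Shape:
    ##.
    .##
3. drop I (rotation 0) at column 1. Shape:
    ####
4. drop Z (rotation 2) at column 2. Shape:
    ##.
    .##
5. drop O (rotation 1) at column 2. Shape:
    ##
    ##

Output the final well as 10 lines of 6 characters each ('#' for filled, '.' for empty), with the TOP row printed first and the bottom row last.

Drop 1: Z rot0 at col 1 lands with bottom-row=0; cleared 0 line(s) (total 0); column heights now [0 2 2 1 0 0], max=2
Drop 2: Z rot0 at col 1 lands with bottom-row=2; cleared 0 line(s) (total 0); column heights now [0 4 4 3 0 0], max=4
Drop 3: I rot0 at col 1 lands with bottom-row=4; cleared 0 line(s) (total 0); column heights now [0 5 5 5 5 0], max=5
Drop 4: Z rot2 at col 2 lands with bottom-row=5; cleared 0 line(s) (total 0); column heights now [0 5 7 7 6 0], max=7
Drop 5: O rot1 at col 2 lands with bottom-row=7; cleared 0 line(s) (total 0); column heights now [0 5 9 9 6 0], max=9

Answer: ......
..##..
..##..
..##..
...##.
.####.
.##...
..##..
.##...
..##..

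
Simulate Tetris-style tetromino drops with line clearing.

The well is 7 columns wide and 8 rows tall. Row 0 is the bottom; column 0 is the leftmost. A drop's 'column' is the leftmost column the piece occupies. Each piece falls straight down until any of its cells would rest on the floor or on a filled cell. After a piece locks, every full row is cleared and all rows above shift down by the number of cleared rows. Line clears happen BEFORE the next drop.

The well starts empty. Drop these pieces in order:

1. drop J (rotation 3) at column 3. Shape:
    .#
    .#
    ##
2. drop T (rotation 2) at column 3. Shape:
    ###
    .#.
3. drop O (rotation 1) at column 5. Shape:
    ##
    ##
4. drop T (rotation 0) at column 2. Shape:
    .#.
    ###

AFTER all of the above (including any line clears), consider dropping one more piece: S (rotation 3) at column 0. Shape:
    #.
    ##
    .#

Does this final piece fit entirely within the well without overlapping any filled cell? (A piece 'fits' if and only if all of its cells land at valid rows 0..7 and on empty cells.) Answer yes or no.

Answer: yes

Derivation:
Drop 1: J rot3 at col 3 lands with bottom-row=0; cleared 0 line(s) (total 0); column heights now [0 0 0 1 3 0 0], max=3
Drop 2: T rot2 at col 3 lands with bottom-row=3; cleared 0 line(s) (total 0); column heights now [0 0 0 5 5 5 0], max=5
Drop 3: O rot1 at col 5 lands with bottom-row=5; cleared 0 line(s) (total 0); column heights now [0 0 0 5 5 7 7], max=7
Drop 4: T rot0 at col 2 lands with bottom-row=5; cleared 0 line(s) (total 0); column heights now [0 0 6 7 6 7 7], max=7
Test piece S rot3 at col 0 (width 2): heights before test = [0 0 6 7 6 7 7]; fits = True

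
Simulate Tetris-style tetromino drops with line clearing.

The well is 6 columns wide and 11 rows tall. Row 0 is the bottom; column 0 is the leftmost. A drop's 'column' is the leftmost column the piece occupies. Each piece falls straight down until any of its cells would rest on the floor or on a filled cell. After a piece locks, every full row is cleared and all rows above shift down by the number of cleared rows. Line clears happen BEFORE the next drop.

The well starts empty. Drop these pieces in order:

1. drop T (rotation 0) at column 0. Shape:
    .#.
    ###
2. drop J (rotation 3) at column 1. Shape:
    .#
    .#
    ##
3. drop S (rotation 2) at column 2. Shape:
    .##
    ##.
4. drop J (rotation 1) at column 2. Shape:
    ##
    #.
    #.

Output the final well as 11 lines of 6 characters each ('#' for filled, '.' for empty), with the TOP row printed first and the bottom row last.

Answer: ......
......
..##..
..#...
..###.
..##..
..#...
..#...
.##...
.#....
###...

Derivation:
Drop 1: T rot0 at col 0 lands with bottom-row=0; cleared 0 line(s) (total 0); column heights now [1 2 1 0 0 0], max=2
Drop 2: J rot3 at col 1 lands with bottom-row=2; cleared 0 line(s) (total 0); column heights now [1 3 5 0 0 0], max=5
Drop 3: S rot2 at col 2 lands with bottom-row=5; cleared 0 line(s) (total 0); column heights now [1 3 6 7 7 0], max=7
Drop 4: J rot1 at col 2 lands with bottom-row=6; cleared 0 line(s) (total 0); column heights now [1 3 9 9 7 0], max=9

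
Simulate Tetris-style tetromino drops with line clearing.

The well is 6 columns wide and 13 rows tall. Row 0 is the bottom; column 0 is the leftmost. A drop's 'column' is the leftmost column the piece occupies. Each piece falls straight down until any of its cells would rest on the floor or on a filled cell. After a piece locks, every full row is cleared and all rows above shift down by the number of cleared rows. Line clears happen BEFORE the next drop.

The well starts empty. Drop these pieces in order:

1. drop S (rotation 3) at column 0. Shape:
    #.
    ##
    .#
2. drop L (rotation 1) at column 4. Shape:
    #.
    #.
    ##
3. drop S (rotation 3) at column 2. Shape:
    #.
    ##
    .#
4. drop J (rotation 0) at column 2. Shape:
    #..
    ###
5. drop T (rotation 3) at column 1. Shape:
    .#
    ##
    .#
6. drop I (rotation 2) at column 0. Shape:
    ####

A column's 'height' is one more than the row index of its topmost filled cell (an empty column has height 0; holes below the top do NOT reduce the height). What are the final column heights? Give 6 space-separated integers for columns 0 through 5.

Drop 1: S rot3 at col 0 lands with bottom-row=0; cleared 0 line(s) (total 0); column heights now [3 2 0 0 0 0], max=3
Drop 2: L rot1 at col 4 lands with bottom-row=0; cleared 0 line(s) (total 0); column heights now [3 2 0 0 3 1], max=3
Drop 3: S rot3 at col 2 lands with bottom-row=0; cleared 0 line(s) (total 0); column heights now [3 2 3 2 3 1], max=3
Drop 4: J rot0 at col 2 lands with bottom-row=3; cleared 0 line(s) (total 0); column heights now [3 2 5 4 4 1], max=5
Drop 5: T rot3 at col 1 lands with bottom-row=5; cleared 0 line(s) (total 0); column heights now [3 7 8 4 4 1], max=8
Drop 6: I rot2 at col 0 lands with bottom-row=8; cleared 0 line(s) (total 0); column heights now [9 9 9 9 4 1], max=9

Answer: 9 9 9 9 4 1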